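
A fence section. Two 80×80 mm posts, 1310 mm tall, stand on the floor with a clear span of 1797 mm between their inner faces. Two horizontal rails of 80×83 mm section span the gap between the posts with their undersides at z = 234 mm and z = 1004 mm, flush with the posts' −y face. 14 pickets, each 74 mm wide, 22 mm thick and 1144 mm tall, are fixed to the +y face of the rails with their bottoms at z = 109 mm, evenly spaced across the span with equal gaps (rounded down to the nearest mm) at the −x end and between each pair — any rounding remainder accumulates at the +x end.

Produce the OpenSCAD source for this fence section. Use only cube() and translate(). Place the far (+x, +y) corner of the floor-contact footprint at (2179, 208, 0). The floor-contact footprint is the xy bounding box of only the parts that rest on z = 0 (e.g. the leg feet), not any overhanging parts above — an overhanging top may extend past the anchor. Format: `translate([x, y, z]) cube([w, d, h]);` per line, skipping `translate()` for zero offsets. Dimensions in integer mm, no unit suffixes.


translate([222, 128, 0]) cube([80, 80, 1310]);
translate([2099, 128, 0]) cube([80, 80, 1310]);
translate([302, 128, 234]) cube([1797, 80, 83]);
translate([302, 128, 1004]) cube([1797, 80, 83]);
translate([352, 208, 109]) cube([74, 22, 1144]);
translate([476, 208, 109]) cube([74, 22, 1144]);
translate([600, 208, 109]) cube([74, 22, 1144]);
translate([724, 208, 109]) cube([74, 22, 1144]);
translate([848, 208, 109]) cube([74, 22, 1144]);
translate([972, 208, 109]) cube([74, 22, 1144]);
translate([1096, 208, 109]) cube([74, 22, 1144]);
translate([1220, 208, 109]) cube([74, 22, 1144]);
translate([1344, 208, 109]) cube([74, 22, 1144]);
translate([1468, 208, 109]) cube([74, 22, 1144]);
translate([1592, 208, 109]) cube([74, 22, 1144]);
translate([1716, 208, 109]) cube([74, 22, 1144]);
translate([1840, 208, 109]) cube([74, 22, 1144]);
translate([1964, 208, 109]) cube([74, 22, 1144]);


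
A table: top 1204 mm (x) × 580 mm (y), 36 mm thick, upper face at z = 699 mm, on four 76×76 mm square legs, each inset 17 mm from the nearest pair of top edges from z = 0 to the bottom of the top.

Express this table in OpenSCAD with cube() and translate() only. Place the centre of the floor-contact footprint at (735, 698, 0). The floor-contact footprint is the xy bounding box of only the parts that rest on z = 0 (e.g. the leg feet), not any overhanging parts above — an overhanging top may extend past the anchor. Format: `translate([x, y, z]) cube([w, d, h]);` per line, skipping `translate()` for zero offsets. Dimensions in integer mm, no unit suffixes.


translate([133, 408, 663]) cube([1204, 580, 36]);
translate([150, 425, 0]) cube([76, 76, 663]);
translate([1244, 425, 0]) cube([76, 76, 663]);
translate([150, 895, 0]) cube([76, 76, 663]);
translate([1244, 895, 0]) cube([76, 76, 663]);


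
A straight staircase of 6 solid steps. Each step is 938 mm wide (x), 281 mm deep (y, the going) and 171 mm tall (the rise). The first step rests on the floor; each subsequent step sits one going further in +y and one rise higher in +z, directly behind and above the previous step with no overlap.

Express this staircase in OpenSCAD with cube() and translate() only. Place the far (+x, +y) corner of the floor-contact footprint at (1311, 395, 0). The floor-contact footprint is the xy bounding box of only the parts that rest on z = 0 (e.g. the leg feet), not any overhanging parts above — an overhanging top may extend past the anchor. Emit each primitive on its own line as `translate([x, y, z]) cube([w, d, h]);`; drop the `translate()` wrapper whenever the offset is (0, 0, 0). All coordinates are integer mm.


translate([373, 114, 0]) cube([938, 281, 171]);
translate([373, 395, 171]) cube([938, 281, 171]);
translate([373, 676, 342]) cube([938, 281, 171]);
translate([373, 957, 513]) cube([938, 281, 171]);
translate([373, 1238, 684]) cube([938, 281, 171]);
translate([373, 1519, 855]) cube([938, 281, 171]);


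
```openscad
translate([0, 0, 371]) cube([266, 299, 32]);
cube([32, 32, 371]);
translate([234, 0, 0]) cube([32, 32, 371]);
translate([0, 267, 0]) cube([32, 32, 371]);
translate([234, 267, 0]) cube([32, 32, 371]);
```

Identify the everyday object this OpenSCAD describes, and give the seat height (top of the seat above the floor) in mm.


A stool. The seat height is 403 mm.

A 266×299×32 slab at z = 371 on four corner posts — a stool. The seat top is 371 + 32 = 403 mm.


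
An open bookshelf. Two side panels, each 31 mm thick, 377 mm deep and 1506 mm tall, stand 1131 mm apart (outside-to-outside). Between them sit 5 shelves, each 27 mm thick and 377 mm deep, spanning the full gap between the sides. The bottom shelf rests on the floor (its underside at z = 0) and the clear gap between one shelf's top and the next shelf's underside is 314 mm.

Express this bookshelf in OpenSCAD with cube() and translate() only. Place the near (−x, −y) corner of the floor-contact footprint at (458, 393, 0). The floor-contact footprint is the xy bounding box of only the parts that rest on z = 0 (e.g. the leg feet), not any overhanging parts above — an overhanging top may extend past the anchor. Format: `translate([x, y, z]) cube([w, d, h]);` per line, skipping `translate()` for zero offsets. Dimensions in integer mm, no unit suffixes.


translate([458, 393, 0]) cube([31, 377, 1506]);
translate([1558, 393, 0]) cube([31, 377, 1506]);
translate([489, 393, 0]) cube([1069, 377, 27]);
translate([489, 393, 341]) cube([1069, 377, 27]);
translate([489, 393, 682]) cube([1069, 377, 27]);
translate([489, 393, 1023]) cube([1069, 377, 27]);
translate([489, 393, 1364]) cube([1069, 377, 27]);


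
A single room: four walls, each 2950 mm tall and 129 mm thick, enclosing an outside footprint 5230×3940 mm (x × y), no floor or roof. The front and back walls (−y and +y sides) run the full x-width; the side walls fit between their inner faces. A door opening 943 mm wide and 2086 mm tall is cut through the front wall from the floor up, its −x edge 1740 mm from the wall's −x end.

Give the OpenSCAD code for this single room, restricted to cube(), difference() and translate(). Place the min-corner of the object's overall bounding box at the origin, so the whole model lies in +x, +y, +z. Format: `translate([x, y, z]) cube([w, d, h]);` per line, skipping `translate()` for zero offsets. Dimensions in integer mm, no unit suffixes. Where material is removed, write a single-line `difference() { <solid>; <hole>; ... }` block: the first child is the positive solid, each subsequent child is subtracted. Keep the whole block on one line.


difference() { cube([5230, 129, 2950]); translate([1740, 0, 0]) cube([943, 129, 2086]); }
translate([0, 3811, 0]) cube([5230, 129, 2950]);
translate([0, 129, 0]) cube([129, 3682, 2950]);
translate([5101, 129, 0]) cube([129, 3682, 2950]);


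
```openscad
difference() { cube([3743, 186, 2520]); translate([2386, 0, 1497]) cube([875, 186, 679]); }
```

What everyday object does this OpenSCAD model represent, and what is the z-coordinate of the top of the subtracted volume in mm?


A wall with a window opening. The window head height is 2176 mm.

A wall with a rectangular opening subtracted — a window. Sill at z = 1497, opening 679 mm tall, so the head is at 1497 + 679 = 2176 mm.


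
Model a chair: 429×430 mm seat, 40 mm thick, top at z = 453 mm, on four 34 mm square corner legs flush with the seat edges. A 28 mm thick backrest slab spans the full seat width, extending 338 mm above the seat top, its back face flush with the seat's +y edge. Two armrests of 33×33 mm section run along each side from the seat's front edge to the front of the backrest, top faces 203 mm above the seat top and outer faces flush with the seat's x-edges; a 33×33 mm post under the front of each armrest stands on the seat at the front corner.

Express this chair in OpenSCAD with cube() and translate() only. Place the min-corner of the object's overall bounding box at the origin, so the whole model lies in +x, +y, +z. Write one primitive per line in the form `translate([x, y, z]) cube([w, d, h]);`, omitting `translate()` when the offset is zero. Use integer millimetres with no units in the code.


// leg_h = 453 - 40 = 413
// arm post h = 203 - 33 = 170
translate([0, 0, 413]) cube([429, 430, 40]);
cube([34, 34, 413]);
translate([395, 0, 0]) cube([34, 34, 413]);
translate([0, 396, 0]) cube([34, 34, 413]);
translate([395, 396, 0]) cube([34, 34, 413]);
translate([0, 402, 453]) cube([429, 28, 338]);
translate([0, 0, 623]) cube([33, 402, 33]);
translate([396, 0, 623]) cube([33, 402, 33]);
translate([0, 0, 453]) cube([33, 33, 170]);
translate([396, 0, 453]) cube([33, 33, 170]);


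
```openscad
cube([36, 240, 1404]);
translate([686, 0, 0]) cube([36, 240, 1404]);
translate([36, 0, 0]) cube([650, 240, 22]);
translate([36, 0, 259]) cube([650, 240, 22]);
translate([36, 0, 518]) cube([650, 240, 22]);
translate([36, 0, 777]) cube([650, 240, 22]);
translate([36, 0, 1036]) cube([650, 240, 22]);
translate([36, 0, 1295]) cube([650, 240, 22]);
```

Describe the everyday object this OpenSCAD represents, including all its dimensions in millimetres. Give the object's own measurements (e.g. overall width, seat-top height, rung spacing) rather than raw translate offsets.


An open bookshelf. Two side panels, each 36 mm thick, 240 mm deep and 1404 mm tall, stand 722 mm apart (outside-to-outside). Between them sit 6 shelves, each 22 mm thick and 240 mm deep, spanning the full gap between the sides. The bottom shelf rests on the floor (its underside at z = 0) and the clear gap between one shelf's top and the next shelf's underside is 237 mm.


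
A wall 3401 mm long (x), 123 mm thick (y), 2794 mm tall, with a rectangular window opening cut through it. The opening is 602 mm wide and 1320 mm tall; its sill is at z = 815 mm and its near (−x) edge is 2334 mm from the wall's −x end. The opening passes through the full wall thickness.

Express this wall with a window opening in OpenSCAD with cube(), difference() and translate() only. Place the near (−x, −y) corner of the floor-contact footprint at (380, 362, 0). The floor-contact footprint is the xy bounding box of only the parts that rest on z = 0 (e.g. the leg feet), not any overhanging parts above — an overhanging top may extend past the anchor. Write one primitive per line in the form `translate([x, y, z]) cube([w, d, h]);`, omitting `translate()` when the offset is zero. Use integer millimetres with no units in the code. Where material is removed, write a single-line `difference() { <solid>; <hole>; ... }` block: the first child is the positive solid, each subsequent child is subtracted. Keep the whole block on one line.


difference() { translate([380, 362, 0]) cube([3401, 123, 2794]); translate([2714, 362, 815]) cube([602, 123, 1320]); }


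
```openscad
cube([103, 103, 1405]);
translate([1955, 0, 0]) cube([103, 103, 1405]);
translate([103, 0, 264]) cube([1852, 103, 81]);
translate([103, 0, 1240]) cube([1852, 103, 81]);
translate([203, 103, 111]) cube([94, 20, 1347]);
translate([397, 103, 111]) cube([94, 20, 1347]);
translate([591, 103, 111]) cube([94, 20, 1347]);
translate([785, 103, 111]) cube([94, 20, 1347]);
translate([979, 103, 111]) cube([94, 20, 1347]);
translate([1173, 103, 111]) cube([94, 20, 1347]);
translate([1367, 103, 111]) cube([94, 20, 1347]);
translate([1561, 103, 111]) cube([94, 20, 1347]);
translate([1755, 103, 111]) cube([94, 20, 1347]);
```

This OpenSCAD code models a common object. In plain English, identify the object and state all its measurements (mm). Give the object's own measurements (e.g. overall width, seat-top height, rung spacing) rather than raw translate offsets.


A fence section. Two 103×103 mm posts, 1405 mm tall, stand on the floor with a clear span of 1852 mm between their inner faces. Two horizontal rails of 103×81 mm section span the gap between the posts with their undersides at z = 264 mm and z = 1240 mm, flush with the posts' −y face. 9 pickets, each 94 mm wide, 20 mm thick and 1347 mm tall, are fixed to the +y face of the rails with their bottoms at z = 111 mm, spaced across the span with a 100 mm gap after the −x post and between neighbouring pickets, with 106 mm left before the +x post.


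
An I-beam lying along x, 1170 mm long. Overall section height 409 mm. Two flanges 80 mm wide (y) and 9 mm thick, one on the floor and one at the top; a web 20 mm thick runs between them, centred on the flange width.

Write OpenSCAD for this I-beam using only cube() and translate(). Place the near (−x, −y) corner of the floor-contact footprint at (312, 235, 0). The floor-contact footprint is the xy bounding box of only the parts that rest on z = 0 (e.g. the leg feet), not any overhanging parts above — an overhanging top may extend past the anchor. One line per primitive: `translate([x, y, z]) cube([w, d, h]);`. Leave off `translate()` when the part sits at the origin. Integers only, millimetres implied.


translate([312, 235, 0]) cube([1170, 80, 9]);
translate([312, 265, 9]) cube([1170, 20, 391]);
translate([312, 235, 400]) cube([1170, 80, 9]);


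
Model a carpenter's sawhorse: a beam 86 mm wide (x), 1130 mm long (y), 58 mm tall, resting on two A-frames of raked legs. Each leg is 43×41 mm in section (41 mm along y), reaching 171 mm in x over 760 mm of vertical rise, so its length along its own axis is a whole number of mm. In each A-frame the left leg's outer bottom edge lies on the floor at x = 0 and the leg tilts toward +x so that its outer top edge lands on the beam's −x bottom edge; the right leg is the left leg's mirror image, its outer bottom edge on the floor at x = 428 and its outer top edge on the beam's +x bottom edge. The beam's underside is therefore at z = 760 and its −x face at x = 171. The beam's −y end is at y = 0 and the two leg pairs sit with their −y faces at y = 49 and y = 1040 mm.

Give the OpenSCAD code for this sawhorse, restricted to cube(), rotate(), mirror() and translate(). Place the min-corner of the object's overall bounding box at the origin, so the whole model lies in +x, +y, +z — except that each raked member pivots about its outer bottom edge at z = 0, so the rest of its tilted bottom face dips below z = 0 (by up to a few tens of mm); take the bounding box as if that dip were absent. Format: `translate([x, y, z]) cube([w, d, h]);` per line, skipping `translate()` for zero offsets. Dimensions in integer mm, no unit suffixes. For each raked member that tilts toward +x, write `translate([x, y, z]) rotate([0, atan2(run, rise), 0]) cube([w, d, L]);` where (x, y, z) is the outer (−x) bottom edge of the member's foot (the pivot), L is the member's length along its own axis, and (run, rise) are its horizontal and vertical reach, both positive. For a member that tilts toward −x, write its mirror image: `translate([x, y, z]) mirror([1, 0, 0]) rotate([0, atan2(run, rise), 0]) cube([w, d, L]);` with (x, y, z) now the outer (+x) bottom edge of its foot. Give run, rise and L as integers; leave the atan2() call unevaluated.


translate([171, 0, 760]) cube([86, 1130, 58]);
translate([0, 49, 0]) rotate([0, atan2(171, 760), 0]) cube([43, 41, 779]);
translate([428, 49, 0]) mirror([1, 0, 0]) rotate([0, atan2(171, 760), 0]) cube([43, 41, 779]);
translate([0, 1040, 0]) rotate([0, atan2(171, 760), 0]) cube([43, 41, 779]);
translate([428, 1040, 0]) mirror([1, 0, 0]) rotate([0, atan2(171, 760), 0]) cube([43, 41, 779]);


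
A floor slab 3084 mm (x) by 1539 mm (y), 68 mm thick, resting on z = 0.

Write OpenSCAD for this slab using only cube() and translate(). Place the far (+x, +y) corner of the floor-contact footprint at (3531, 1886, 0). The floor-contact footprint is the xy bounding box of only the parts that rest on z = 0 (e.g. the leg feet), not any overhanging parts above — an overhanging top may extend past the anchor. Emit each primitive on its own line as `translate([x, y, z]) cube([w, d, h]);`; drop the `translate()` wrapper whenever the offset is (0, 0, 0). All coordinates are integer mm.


translate([447, 347, 0]) cube([3084, 1539, 68]);


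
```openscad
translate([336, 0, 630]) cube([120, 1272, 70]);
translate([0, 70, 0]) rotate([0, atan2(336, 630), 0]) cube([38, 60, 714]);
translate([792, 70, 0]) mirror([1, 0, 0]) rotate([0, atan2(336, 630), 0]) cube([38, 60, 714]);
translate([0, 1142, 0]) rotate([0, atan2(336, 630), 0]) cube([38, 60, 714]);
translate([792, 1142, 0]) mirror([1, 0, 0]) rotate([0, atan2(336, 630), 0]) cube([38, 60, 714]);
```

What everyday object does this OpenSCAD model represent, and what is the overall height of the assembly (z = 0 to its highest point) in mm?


A sawhorse. The overall height is 700 mm.

A beam across two mirrored pairs of raked legs — a sawhorse. The beam's underside is at z = 630 (matching the legs' vertical rise in atan2(336, 630)) and the beam is 70 mm tall, so its top is at 630 + 70 = 700 mm. The raked legs top out at the beam's underside, so that is the highest point.


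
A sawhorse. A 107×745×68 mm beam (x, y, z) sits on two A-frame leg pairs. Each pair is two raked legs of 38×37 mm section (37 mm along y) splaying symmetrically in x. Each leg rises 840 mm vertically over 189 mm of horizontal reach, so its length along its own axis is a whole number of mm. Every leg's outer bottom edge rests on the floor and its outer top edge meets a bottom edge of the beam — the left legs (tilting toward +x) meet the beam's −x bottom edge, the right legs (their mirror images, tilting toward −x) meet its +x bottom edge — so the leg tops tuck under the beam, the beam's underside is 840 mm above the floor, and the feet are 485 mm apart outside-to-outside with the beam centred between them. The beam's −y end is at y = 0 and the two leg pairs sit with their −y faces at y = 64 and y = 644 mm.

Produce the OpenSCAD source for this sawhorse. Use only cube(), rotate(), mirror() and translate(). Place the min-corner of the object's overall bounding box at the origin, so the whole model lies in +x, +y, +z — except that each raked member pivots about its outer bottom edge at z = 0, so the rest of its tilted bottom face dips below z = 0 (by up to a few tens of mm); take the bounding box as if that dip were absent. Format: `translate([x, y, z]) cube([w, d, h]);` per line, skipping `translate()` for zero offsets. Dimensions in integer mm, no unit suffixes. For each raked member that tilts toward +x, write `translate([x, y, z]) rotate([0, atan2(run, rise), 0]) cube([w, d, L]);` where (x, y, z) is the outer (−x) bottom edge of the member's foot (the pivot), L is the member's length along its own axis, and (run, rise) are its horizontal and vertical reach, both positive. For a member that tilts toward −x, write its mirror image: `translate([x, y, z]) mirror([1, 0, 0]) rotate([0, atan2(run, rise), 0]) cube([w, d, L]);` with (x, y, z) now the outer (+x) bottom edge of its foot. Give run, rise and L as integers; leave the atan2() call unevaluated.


// leg length = √(189² + 840²) = 861
// right-leg outer foot x = 2·189 + 107 = 485
// beam min-corner = (189, 0, 840)
translate([189, 0, 840]) cube([107, 745, 68]);
translate([0, 64, 0]) rotate([0, atan2(189, 840), 0]) cube([38, 37, 861]);
translate([485, 64, 0]) mirror([1, 0, 0]) rotate([0, atan2(189, 840), 0]) cube([38, 37, 861]);
translate([0, 644, 0]) rotate([0, atan2(189, 840), 0]) cube([38, 37, 861]);
translate([485, 644, 0]) mirror([1, 0, 0]) rotate([0, atan2(189, 840), 0]) cube([38, 37, 861]);


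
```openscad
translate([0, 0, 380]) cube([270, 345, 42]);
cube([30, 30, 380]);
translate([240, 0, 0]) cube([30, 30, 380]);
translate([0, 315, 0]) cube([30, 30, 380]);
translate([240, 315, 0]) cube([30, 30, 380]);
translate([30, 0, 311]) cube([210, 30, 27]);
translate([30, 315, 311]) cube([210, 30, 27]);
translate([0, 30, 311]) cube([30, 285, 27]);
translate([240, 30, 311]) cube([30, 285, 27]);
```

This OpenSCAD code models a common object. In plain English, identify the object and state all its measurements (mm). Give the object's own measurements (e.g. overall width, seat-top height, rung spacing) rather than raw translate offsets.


A four-legged stool. The seat is a 270×345×42 mm slab whose top surface is at z = 422 mm; four square legs, each 30×30 mm in cross-section, run from the floor (z = 0) to the underside of the seat, each flush with a corner of the seat. Four stretchers, 30 mm wide and 27 mm tall, connect adjacent legs with their undersides at z = 311 mm, each running between the inner faces of the legs it joins and aligned with the legs' outer faces on the other axis.


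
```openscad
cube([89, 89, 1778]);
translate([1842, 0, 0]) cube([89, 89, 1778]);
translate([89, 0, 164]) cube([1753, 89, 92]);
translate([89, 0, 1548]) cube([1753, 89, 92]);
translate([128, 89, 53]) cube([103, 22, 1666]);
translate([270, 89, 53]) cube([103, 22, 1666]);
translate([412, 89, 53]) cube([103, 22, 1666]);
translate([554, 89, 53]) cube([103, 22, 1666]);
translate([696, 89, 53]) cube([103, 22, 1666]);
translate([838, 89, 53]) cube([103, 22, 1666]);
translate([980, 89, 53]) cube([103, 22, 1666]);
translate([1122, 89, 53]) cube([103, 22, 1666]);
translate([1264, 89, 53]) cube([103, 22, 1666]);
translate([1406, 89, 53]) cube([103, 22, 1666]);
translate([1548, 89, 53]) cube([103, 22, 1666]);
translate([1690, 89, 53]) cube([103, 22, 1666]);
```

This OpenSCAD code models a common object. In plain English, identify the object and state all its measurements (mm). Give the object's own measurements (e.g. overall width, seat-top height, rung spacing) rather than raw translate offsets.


A fence section. Two 89×89 mm posts, 1778 mm tall, stand on the floor with a clear span of 1753 mm between their inner faces. Two horizontal rails of 89×92 mm section span the gap between the posts with their undersides at z = 164 mm and z = 1548 mm, flush with the posts' −y face. 12 pickets, each 103 mm wide, 22 mm thick and 1666 mm tall, are fixed to the +y face of the rails with their bottoms at z = 53 mm, spaced across the span with a 39 mm gap after the −x post and between neighbouring pickets, with 49 mm left before the +x post.


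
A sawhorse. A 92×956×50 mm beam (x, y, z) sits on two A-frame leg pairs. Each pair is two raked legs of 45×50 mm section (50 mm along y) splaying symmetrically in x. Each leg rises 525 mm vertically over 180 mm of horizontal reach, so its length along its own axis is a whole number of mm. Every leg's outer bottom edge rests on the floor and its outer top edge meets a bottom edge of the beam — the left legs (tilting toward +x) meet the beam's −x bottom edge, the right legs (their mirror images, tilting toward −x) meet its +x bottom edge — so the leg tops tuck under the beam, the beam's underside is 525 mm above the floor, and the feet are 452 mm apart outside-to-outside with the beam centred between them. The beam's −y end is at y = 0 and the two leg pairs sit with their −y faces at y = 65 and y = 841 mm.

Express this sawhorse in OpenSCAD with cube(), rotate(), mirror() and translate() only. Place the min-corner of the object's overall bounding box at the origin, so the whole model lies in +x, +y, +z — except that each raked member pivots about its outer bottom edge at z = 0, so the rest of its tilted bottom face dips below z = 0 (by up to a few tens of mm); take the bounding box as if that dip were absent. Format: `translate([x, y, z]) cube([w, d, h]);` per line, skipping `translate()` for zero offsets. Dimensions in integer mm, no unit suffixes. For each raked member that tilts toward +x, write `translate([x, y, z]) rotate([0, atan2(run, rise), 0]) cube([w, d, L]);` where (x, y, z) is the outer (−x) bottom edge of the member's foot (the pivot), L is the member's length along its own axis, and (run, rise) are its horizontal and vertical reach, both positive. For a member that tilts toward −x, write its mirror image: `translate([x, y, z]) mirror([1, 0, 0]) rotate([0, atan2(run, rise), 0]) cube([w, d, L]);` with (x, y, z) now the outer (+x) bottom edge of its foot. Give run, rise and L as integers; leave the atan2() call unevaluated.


// leg length = √(180² + 525²) = 555
// right-leg outer foot x = 2·180 + 92 = 452
// beam min-corner = (180, 0, 525)
translate([180, 0, 525]) cube([92, 956, 50]);
translate([0, 65, 0]) rotate([0, atan2(180, 525), 0]) cube([45, 50, 555]);
translate([452, 65, 0]) mirror([1, 0, 0]) rotate([0, atan2(180, 525), 0]) cube([45, 50, 555]);
translate([0, 841, 0]) rotate([0, atan2(180, 525), 0]) cube([45, 50, 555]);
translate([452, 841, 0]) mirror([1, 0, 0]) rotate([0, atan2(180, 525), 0]) cube([45, 50, 555]);


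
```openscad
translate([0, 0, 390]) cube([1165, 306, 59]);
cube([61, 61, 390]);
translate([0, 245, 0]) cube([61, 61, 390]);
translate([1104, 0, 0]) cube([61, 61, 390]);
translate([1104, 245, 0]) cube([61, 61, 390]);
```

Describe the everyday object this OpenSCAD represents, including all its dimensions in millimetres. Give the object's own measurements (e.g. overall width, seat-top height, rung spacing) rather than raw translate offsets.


A bench: a 1165×306 mm seat slab, 59 mm thick, top at z = 449 mm, on four 61×61 mm square legs flush with the seat corners and standing on z = 0.


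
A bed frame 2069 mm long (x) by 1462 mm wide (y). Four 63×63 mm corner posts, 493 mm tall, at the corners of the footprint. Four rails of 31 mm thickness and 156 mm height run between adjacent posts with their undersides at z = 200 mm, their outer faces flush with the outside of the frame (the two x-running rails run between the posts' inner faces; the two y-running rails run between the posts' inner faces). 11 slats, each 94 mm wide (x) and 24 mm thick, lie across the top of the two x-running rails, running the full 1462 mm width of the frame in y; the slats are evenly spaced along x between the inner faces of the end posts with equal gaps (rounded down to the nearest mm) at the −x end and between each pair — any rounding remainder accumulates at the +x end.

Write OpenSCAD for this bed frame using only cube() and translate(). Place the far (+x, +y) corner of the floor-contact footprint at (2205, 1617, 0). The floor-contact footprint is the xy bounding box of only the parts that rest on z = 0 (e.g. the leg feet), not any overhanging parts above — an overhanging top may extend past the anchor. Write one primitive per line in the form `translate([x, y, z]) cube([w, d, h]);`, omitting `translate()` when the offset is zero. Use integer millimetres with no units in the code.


// slat z = rail_z + rail_h = 200 + 156 = 356
// slat gap = ⌊(1943 − 11·94) / 12⌋ = 75
translate([136, 155, 0]) cube([63, 63, 493]);
translate([136, 1554, 0]) cube([63, 63, 493]);
translate([2142, 155, 0]) cube([63, 63, 493]);
translate([2142, 1554, 0]) cube([63, 63, 493]);
translate([199, 155, 200]) cube([1943, 31, 156]);
translate([199, 1586, 200]) cube([1943, 31, 156]);
translate([136, 218, 200]) cube([31, 1336, 156]);
translate([2174, 218, 200]) cube([31, 1336, 156]);
translate([274, 155, 356]) cube([94, 1462, 24]);
translate([443, 155, 356]) cube([94, 1462, 24]);
translate([612, 155, 356]) cube([94, 1462, 24]);
translate([781, 155, 356]) cube([94, 1462, 24]);
translate([950, 155, 356]) cube([94, 1462, 24]);
translate([1119, 155, 356]) cube([94, 1462, 24]);
translate([1288, 155, 356]) cube([94, 1462, 24]);
translate([1457, 155, 356]) cube([94, 1462, 24]);
translate([1626, 155, 356]) cube([94, 1462, 24]);
translate([1795, 155, 356]) cube([94, 1462, 24]);
translate([1964, 155, 356]) cube([94, 1462, 24]);


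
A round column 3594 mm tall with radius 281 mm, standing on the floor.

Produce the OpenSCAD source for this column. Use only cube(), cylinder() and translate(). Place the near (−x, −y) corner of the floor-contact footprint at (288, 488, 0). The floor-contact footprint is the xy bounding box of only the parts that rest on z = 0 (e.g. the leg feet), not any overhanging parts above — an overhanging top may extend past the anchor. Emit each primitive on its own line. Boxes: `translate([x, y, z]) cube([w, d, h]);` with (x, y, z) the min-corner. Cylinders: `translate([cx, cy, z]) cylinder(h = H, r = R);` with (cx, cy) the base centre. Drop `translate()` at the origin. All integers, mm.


translate([569, 769, 0]) cylinder(h = 3594, r = 281);


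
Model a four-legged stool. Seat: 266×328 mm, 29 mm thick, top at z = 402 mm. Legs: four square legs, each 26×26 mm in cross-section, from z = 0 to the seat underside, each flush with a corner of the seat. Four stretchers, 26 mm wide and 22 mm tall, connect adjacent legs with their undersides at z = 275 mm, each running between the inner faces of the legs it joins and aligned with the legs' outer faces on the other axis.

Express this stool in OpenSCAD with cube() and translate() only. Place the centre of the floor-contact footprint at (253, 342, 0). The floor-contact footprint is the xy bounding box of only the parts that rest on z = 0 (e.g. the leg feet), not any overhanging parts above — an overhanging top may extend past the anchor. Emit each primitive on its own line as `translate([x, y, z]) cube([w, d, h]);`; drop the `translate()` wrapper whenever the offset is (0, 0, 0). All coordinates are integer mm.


// leg_h = 402 - 29 = 373
// stretcher span = 266 - 2*26 = 214
translate([120, 178, 373]) cube([266, 328, 29]);
translate([120, 178, 0]) cube([26, 26, 373]);
translate([360, 178, 0]) cube([26, 26, 373]);
translate([120, 480, 0]) cube([26, 26, 373]);
translate([360, 480, 0]) cube([26, 26, 373]);
translate([146, 178, 275]) cube([214, 26, 22]);
translate([146, 480, 275]) cube([214, 26, 22]);
translate([120, 204, 275]) cube([26, 276, 22]);
translate([360, 204, 275]) cube([26, 276, 22]);


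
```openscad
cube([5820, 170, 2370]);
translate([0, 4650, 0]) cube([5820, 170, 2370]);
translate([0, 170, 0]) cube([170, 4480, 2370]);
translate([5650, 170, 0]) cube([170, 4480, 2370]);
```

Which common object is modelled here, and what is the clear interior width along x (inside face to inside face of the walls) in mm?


A house (or room) frame. The interior width is 5480 mm.

Four 2370 mm walls enclosing a rectangle with no floor or roof — a room or house frame. Outside width is 5820 mm and wall thickness is 170 mm, so the interior width is 5820 − 2 × 170 = 5480 mm.


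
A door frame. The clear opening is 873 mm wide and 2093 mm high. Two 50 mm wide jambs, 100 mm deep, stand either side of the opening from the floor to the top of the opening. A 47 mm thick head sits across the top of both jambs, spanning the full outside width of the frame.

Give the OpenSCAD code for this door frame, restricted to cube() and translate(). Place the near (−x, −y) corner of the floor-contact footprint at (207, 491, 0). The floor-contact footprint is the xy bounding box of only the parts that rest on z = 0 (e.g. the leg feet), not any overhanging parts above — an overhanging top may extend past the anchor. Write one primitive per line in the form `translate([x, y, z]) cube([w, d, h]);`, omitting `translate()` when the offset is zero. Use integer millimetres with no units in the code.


translate([207, 491, 0]) cube([50, 100, 2093]);
translate([1130, 491, 0]) cube([50, 100, 2093]);
translate([207, 491, 2093]) cube([973, 100, 47]);


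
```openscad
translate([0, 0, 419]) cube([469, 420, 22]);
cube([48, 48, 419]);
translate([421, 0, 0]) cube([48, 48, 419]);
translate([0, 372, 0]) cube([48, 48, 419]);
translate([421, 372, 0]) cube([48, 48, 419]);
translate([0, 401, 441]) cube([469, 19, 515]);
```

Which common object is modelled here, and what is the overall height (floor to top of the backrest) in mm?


A chair. The overall height is 956 mm.

A slab on four corner posts with a tall panel at the back — a chair. The seat slab sits at z = 419 with thickness 22, and the 515 mm backrest starts at the seat top, so the overall height is 419 + 22 + 515 = 956 mm.


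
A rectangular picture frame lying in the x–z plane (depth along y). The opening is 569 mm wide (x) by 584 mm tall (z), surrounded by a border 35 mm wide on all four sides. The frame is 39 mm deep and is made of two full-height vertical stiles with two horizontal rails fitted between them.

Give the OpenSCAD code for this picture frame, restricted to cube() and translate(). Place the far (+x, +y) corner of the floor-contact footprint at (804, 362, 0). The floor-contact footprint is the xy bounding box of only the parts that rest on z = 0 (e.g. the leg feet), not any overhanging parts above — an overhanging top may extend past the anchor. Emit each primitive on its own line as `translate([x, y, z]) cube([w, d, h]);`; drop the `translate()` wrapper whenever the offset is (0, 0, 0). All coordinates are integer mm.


translate([165, 323, 0]) cube([35, 39, 654]);
translate([769, 323, 0]) cube([35, 39, 654]);
translate([200, 323, 0]) cube([569, 39, 35]);
translate([200, 323, 619]) cube([569, 39, 35]);


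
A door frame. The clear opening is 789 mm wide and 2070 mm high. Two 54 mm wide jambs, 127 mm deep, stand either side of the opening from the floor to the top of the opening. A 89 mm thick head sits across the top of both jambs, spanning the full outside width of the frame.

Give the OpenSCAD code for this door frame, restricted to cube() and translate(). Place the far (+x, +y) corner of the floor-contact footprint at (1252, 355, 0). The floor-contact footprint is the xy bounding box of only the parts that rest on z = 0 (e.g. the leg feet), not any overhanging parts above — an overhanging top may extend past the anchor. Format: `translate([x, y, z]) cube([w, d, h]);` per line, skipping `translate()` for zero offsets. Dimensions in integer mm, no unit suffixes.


translate([355, 228, 0]) cube([54, 127, 2070]);
translate([1198, 228, 0]) cube([54, 127, 2070]);
translate([355, 228, 2070]) cube([897, 127, 89]);


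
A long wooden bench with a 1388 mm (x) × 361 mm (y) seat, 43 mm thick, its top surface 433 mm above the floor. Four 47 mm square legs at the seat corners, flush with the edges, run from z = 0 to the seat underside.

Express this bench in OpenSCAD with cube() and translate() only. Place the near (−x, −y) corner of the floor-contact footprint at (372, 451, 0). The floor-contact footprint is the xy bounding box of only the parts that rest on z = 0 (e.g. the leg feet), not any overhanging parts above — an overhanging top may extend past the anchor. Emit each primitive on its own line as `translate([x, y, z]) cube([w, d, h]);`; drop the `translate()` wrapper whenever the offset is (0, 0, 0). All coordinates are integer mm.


// leg_h = 433 − 43 = 390
translate([372, 451, 390]) cube([1388, 361, 43]);
translate([372, 451, 0]) cube([47, 47, 390]);
translate([372, 765, 0]) cube([47, 47, 390]);
translate([1713, 451, 0]) cube([47, 47, 390]);
translate([1713, 765, 0]) cube([47, 47, 390]);


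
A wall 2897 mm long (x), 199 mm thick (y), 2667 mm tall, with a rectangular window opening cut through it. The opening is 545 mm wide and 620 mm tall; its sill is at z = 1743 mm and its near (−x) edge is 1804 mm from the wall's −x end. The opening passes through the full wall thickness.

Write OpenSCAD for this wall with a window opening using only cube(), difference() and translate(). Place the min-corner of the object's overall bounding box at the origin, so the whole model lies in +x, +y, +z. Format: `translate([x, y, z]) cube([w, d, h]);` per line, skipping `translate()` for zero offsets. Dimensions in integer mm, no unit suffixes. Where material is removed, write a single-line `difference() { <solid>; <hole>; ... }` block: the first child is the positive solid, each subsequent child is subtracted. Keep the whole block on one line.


difference() { cube([2897, 199, 2667]); translate([1804, 0, 1743]) cube([545, 199, 620]); }


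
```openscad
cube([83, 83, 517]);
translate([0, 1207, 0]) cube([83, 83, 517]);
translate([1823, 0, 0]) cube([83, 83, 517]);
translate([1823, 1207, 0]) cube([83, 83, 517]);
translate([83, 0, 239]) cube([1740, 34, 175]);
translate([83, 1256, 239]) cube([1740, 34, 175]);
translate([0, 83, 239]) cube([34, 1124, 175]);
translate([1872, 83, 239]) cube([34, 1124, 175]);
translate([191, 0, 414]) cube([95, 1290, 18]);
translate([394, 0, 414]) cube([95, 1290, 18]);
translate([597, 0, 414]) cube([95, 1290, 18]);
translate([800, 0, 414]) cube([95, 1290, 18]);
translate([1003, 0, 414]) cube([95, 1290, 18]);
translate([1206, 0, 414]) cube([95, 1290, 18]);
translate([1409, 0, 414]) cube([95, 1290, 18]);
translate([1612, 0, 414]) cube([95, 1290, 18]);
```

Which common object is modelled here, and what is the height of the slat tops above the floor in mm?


A bed frame. The slat-top height is 432 mm.

Four posts, four rails, and a row of slats — a bed frame. Slats sit on the rails at z = 239 + 175 = 414; with slat thickness 18, the top is 432 mm.


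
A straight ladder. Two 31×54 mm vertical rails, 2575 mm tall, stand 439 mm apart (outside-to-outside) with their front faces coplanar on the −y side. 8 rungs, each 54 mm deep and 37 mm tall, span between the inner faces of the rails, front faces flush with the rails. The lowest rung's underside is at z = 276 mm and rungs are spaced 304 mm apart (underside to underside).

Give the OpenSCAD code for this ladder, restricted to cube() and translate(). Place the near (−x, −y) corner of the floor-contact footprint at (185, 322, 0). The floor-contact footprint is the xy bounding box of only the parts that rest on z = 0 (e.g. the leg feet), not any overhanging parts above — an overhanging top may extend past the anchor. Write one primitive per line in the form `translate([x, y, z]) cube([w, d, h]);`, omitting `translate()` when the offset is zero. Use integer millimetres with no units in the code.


translate([185, 322, 0]) cube([31, 54, 2575]);
translate([593, 322, 0]) cube([31, 54, 2575]);
translate([216, 322, 276]) cube([377, 54, 37]);
translate([216, 322, 580]) cube([377, 54, 37]);
translate([216, 322, 884]) cube([377, 54, 37]);
translate([216, 322, 1188]) cube([377, 54, 37]);
translate([216, 322, 1492]) cube([377, 54, 37]);
translate([216, 322, 1796]) cube([377, 54, 37]);
translate([216, 322, 2100]) cube([377, 54, 37]);
translate([216, 322, 2404]) cube([377, 54, 37]);


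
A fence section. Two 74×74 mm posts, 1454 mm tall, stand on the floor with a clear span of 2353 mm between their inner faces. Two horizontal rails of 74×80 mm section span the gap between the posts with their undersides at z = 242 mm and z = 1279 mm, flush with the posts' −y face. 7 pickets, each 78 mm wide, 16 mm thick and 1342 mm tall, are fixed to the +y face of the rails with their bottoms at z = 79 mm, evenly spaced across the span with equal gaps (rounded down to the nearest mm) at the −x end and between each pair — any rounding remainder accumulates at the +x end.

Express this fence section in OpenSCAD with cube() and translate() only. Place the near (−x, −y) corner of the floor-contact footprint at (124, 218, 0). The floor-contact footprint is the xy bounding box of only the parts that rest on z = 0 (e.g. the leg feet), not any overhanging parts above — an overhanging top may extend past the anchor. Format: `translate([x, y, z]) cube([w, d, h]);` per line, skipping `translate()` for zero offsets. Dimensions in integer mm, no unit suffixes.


translate([124, 218, 0]) cube([74, 74, 1454]);
translate([2551, 218, 0]) cube([74, 74, 1454]);
translate([198, 218, 242]) cube([2353, 74, 80]);
translate([198, 218, 1279]) cube([2353, 74, 80]);
translate([423, 292, 79]) cube([78, 16, 1342]);
translate([726, 292, 79]) cube([78, 16, 1342]);
translate([1029, 292, 79]) cube([78, 16, 1342]);
translate([1332, 292, 79]) cube([78, 16, 1342]);
translate([1635, 292, 79]) cube([78, 16, 1342]);
translate([1938, 292, 79]) cube([78, 16, 1342]);
translate([2241, 292, 79]) cube([78, 16, 1342]);


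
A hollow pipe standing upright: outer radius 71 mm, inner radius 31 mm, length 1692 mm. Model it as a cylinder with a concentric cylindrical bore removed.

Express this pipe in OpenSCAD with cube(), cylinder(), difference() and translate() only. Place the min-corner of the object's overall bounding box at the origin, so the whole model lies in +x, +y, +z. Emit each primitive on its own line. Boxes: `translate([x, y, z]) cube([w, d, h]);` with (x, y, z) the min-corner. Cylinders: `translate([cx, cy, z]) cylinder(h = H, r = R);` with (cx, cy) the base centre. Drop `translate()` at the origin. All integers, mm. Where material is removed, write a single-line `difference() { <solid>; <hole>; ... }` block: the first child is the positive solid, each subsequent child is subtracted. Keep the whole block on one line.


difference() { translate([71, 71, 0]) cylinder(h = 1692, r = 71); translate([71, 71, 0]) cylinder(h = 1692, r = 31); }
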